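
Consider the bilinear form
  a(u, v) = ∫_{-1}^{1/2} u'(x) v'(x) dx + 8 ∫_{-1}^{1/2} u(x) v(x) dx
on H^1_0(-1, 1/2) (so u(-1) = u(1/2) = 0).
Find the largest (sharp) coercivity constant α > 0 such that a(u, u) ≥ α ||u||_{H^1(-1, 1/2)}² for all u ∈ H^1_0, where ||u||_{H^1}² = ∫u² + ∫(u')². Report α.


α = 1

Coercivity of a(·,·) on H^1_0(-1, 1/2) means a(u, u) ≥ α ||u||_{H^1}² for every u ∈ H^1_0.
The interval has length L = 3/2, and Poincaré/coercivity depend only on L. Here a(u, u) = ∫(u')² + (8)·∫u².
Here c = 8 ≥ 1, so a(u,u) = ∫(u')² + c∫u² ≥ ∫(u')² + ∫u² = ||u||_{H^1}², i.e. α = 1 works. No larger α is possible: a(u,u) ≥ α||u||_{H^1}² means (1−α)∫(u')² ≥ (α−c)∫u², and for the modes u_n = sin(nπ(x−x₀)/L) (x₀ the left endpoint) one has ∫u_n²/∫(u_n')² = (L/(nπ))² → 0, so a(u_n,u_n)/||u_n||_{H^1}² → 1. Hence the optimal constant is α = 1.
Therefore α = 1.


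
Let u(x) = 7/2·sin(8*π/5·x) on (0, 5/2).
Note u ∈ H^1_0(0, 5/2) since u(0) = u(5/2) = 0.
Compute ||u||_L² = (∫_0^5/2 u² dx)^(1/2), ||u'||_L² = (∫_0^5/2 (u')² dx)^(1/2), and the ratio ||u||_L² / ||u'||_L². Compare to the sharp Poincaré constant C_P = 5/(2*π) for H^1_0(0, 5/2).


||u||_L² / ||u'||_L² = 5/(8*π) < C_P = 5/(2*π).

u(x) = 7/2·sin(8*π/5·x), so u'(x) = 28*π*cos(8*π*x/5)/5.
Writing u(x) = A·sin(kπx/L) with A = 7/2 and k = 4, use ∫_0^L sin²(kπx/L) dx = L/2 and ∫_0^L cos²(kπx/L) dx = L/2.
u² = 49/4·sin²(8*π/5·x) and (u')² = 784*π^2/25·cos²(8*π/5·x), and each of sin², cos² integrates to L/2 = 5/4 over (0, 5/2).
∫_0^5/2 u² dx = 245/16, so ||u||_L² = 7*sqrt(5)/4.
∫_0^5/2 (u')² dx = 196*π^2/5, so ||u'||_L² = 14*sqrt(5)*π/5.
Ratio ||u||_L² / ||u'||_L² = 5/(8*π).
Sharp Poincaré constant on H^1_0(0, 5/2) is C_P = L/π = 5/(2*π), achieved by sin(2*π/5·x).
This is the k = 4 harmonic; the ratio L/(kπ) is strictly less than C_P = L/π, consistent with the sharp inequality ||u||_L² ≤ C_P ||u'||_L².


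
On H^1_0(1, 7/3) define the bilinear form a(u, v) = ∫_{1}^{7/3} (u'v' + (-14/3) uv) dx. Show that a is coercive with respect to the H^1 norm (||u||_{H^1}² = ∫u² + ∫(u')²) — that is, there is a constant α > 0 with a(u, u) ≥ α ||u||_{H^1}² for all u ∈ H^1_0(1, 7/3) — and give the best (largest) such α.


α = (-224 + 27*π^2)/(3*(16 + 9*π^2))

Coercivity of a(·,·) on H^1_0(1, 7/3) means a(u, u) ≥ α ||u||_{H^1}² for every u ∈ H^1_0.
The interval has length L = 4/3, and Poincaré/coercivity depend only on L. Here a(u, u) = ∫(u')² + (-14/3)·∫u².
Here c = -14/3 < 0 with |c| < (π/L)² = 9*π^2/16, so coercivity still holds. The condition a(u,u) ≥ α||u||_{H^1}² reads (1−α)∫(u')² ≥ (α−c)∫u². Any admissible α is ≤ 1 (rapidly oscillating u have ∫u²/∫(u')² → 0), and α = 1 would force 0 ≥ (1−c)∫u², impossible since c < 1; so 1−α > 0. By the sharp Poincaré inequality on H^1_0 of an interval of length L, ∫(u')² ≥ (π/L)²∫u² with equality for the first sine mode sin(π(x−x₀)/L) (x₀ the left endpoint), so the inequality holds for all u iff (1−α)(π/L)² ≥ α − c, i.e. α ≤ ((π/L)² + c)/((π/L)² + 1) = (1 + c(L/π)²)/(1 + (L/π)²). (Direct route, valid since c ≤ 0: Poincaré gives c∫u² ≥ c(L/π)²∫(u')², so a(u,u) ≥ (1 + c(L/π)²)∫(u')², while ||u||_{H^1}² ≤ (1 + (L/π)²)∫(u')²; dividing yields the same α.) With (π/L)² = 9*π^2/16 and c = -14/3, the largest admissible constant is α = ((π/L)² + c)/((π/L)² + 1).
Simplifying, α = (-224 + 27*π^2)/(3*(16 + 9*π^2)).


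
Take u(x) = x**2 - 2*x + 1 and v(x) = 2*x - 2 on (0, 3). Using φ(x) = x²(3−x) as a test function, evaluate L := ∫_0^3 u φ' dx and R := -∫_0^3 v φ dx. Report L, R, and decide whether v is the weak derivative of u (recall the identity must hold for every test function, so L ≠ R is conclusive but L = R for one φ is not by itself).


LHS = -54/5, RHS = -54/5. Yes, v = u' weakly.

u(x) = x**2 - 2*x + 1, classical derivative u'(x) = 2*x - 2.
φ(x) = x²(3−x), so φ'(x) = 3*x*(2 - x).
Note φ(0) = φ(3) = 0, so the boundary term u·φ vanishes.
LHS = ∫_0^3 u(x) φ'(x) dx = ∫_0^3 (-3*x^4 + 12*x^3 - 15*x^2 + 6*x) dx. Term by term:
  ∫_0^3 -3*x^4 dx = -729/5;  ∫_0^3 12*x^3 dx = 243;  ∫_0^3 -15*x^2 dx = -135;
  ∫_0^3 6*x dx = 27.
Sum: -729/5 + 243 − 135 + 27 = -54/5.
So LHS = -54/5.
∫_0^3 v(x) φ(x) dx = ∫_0^3 (-2*x^4 + 8*x^3 - 6*x^2) dx. Term by term:
  ∫_0^3 -2*x^4 dx = -486/5;  ∫_0^3 8*x^3 dx = 162;  ∫_0^3 -6*x^2 dx = -54.
Sum: -486/5 + 162 − 54 = 54/5.
So RHS = -∫_0^3 v(x) φ(x) dx = -54/5.
LHS = RHS, so the identity holds for this test φ.
Moreover u is smooth here and v(x) = u'(x) = 2*x - 2 pointwise, so the identity holds for every test function. Hence v is the weak derivative of u.


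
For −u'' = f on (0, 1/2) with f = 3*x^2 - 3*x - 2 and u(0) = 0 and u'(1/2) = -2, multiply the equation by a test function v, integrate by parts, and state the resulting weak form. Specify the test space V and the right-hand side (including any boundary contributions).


V = {v ∈ H^1(0, 1/2) : v(0) = 0} (test functions vanish at x = 0 where u is specified); weak form: ∫_0^1/2 u'v' dx = ∫_0^1/2 (3*x^2 - 3*x - 2) v dx − 2·v(1/2) for all v ∈ V.

Multiply both sides by a test function v and integrate from 0 to 1/2:
  ∫_0^1/2 −u''(x) v(x) dx = ∫_0^1/2 f(x) v(x) dx.
Integrate the LHS by parts once:
  ∫_0^1/2 −u'' v dx = −[u'(x) v(x)]_0^1/2 + ∫_0^1/2 u'(x) v'(x) dx.
Thus ∫_0^1/2 u'(x) v'(x) dx = ∫_0^1/2 f(x) v(x) dx + [u'(x) v(x)]_0^1/2.
Choose V so that boundary terms are either known or forced to vanish.
Mixed BC: u(0) = 0 (Dirichlet) and u'(1/2) = -2 (Neumann). Define V = {v ∈ H^1(0, 1/2) : v(0) = 0}. Then [u' v]_0^1/2 = u'(1/2)·v(1/2) − u'(0)·0 = − 2·v(1/2).
Weak formulation: find u (satisfying any essential BC) such that ∫_0^1/2 u'(x) v'(x) dx = ∫_0^1/2 f v dx − 2·v(1/2) for all v ∈ V (Dirichlet at 0 absorbed into V; Neumann datum at x = 1/2 contributes the boundary term).
Substituting f(x) = 3*x^2 - 3*x - 2, the right-hand side is ∫_0^1/2 (3*x^2 - 3*x - 2) v dx − 2·v(1/2).


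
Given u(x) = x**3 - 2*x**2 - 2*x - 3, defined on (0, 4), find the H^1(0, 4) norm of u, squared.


||u||_{H^1}^2 = 26172/35

The H^1 norm (squared) on an interval (0, L) is
  ||u||_{H^1}^2 = ∫_0^L u(x)^2 dx + ∫_0^L u'(x)^2 dx.
Compute u'(x) = 3*x**2 - 4*x - 2.
Then u(x)^2 = x**6 - 4*x**5 + 2*x**3 + 16*x**2 + 12*x + 9 and u'(x)^2 = 9*x**4 - 24*x**3 + 4*x**2 + 16*x + 4.
Integrate each monomial from 0 to 4 using ∫_0^4 c·x^n dx = c·4^(n+1)/(n+1):
  ∫_0^4 u(x)^2 dx = ∫_0^4 (x^6 - 4*x^5 + 2*x^3 + 16*x^2 + 12*x + 9) dx. Term by term:
    ∫_0^4 x^6 dx = 16384/7;  ∫_0^4 -4*x^5 dx = -8192/3;  ∫_0^4 2*x^3 dx = 128;
    ∫_0^4 16*x^2 dx = 1024/3;  ∫_0^4 12*x dx = 96;  ∫_0^4 9 dx = 36.
  Sum: 16384/7 − 8192/3 + 128 + 1024/3 + 96 + 36 = 4436/21.
  ∫_0^4 u'(x)^2 dx = ∫_0^4 (9*x^4 - 24*x^3 + 4*x^2 + 16*x + 4) dx. Term by term:
    ∫_0^4 9*x^4 dx = 9216/5;  ∫_0^4 -24*x^3 dx = -1536;  ∫_0^4 4*x^2 dx = 256/3;
    ∫_0^4 16*x dx = 128;  ∫_0^4 4 dx = 16.
  Sum: 9216/5 − 1536 + 256/3 + 128 + 16 = 8048/15.
Adding: ||u||_{H^1}^2 = 4436/21 + 8048/15 = 26172/35.


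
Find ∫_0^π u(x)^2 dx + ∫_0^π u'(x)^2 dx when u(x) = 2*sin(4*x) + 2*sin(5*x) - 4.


||u||_{H^1(0,π)}^2 = -32/5 + 102*π

u'(x) = 8*cos(4*x) + 10*cos(5*x).
Expand u² and (u')² and integrate term by term on (0, π), using: for integers n ≥ 1, ∫_0^π sin²(nx) dx = ∫_0^π cos²(nx) dx = π/2; for n ≠ n', ∫_0^π sin(nx)sin(n'x) dx = ∫_0^π cos(nx)cos(n'x) dx = 0; and by product-to-sum, ∫_0^π sin(nx)cos(n'x) dx = ½∫_0^π [sin((n+n')x) + sin((n−n')x)] dx, which is 0 when n+n' is even and 2n/(n²−n'²) when n+n' is odd (it need not vanish on (0, π)). For the constant mode: ∫_0^π 1 dx = π, ∫_0^π cos(nx) dx = 0, ∫_0^π sin(nx) dx = (1−(−1)^n)/n.
  u² squared terms: (-4)²·∫1 dx = 16·π = 16*π;  (2)²·∫sin(4x)² dx = 4·π/2 = 2*π;  (2)²·∫sin(5x)² dx = 4·π/2 = 2*π.
  u² cross terms: 2·(-4)·(2)·∫1·sin(4x) dx = -16·(0) = 0;  2·(-4)·(2)·∫1·sin(5x) dx = -16·(2/5) = -32/5;  2·(2)·(2)·∫sin(4x)·sin(5x) dx = 8·(0) = 0.
  So ∫_0^π u² dx = 16*π + 2*π + 2*π + 0 − 32/5 + 0 = -32/5 + 20*π.
  (u')² squared terms: (8)²·∫cos(4x)² dx = 64·π/2 = 32*π;  (10)²·∫cos(5x)² dx = 100·π/2 = 50*π.
  (u')² cross terms: 2·(8)·(10)·∫cos(4x)·cos(5x) dx = 160·(0) = 0.
  So ∫_0^π (u')² dx = 32*π + 50*π + 0 = 82*π.
||u||_{H^1}^2 = (-32/5 + 20*π) + (82*π) = -32/5 + 102*π.


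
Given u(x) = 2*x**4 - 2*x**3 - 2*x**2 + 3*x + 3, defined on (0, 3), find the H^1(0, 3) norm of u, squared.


||u||_{H^1}^2 = 413361/35

The H^1 norm (squared) on an interval (0, L) is
  ||u||_{H^1}^2 = ∫_0^L u(x)^2 dx + ∫_0^L u'(x)^2 dx.
Compute u'(x) = 8*x**3 - 6*x**2 - 4*x + 3.
Then u(x)^2 = 4*x**8 - 8*x**7 - 4*x**6 + 20*x**5 + 4*x**4 - 24*x**3 - 3*x**2 + 18*x + 9 and u'(x)^2 = 64*x**6 - 96*x**5 - 28*x**4 + 96*x**3 - 20*x**2 - 24*x + 9.
Integrate each monomial from 0 to 3 using ∫_0^3 c·x^n dx = c·3^(n+1)/(n+1):
  ∫_0^3 u(x)^2 dx = ∫_0^3 (4*x^8 - 8*x^7 - 4*x^6 + 20*x^5 + 4*x^4 - 24*x^3 - 3*x^2 + 18*x + 9) dx. Term by term:
    ∫_0^3 4*x^8 dx = 8748;  ∫_0^3 -8*x^7 dx = -6561;  ∫_0^3 -4*x^6 dx = -8748/7;
    ∫_0^3 20*x^5 dx = 2430;  ∫_0^3 4*x^4 dx = 972/5;  ∫_0^3 -24*x^3 dx = -486;
    ∫_0^3 -3*x^2 dx = -27;  ∫_0^3 18*x dx = 81;  ∫_0^3 9 dx = 27.
  Sum: 8748 − 6561 − 8748/7 + 2430 + 972/5 − 486 − 27 + 81 + 27 = 110484/35.
  ∫_0^3 u'(x)^2 dx = ∫_0^3 (64*x^6 - 96*x^5 - 28*x^4 + 96*x^3 - 20*x^2 - 24*x + 9) dx. Term by term:
    ∫_0^3 64*x^6 dx = 139968/7;  ∫_0^3 -96*x^5 dx = -11664;  ∫_0^3 -28*x^4 dx = -6804/5;
    ∫_0^3 96*x^3 dx = 1944;  ∫_0^3 -20*x^2 dx = -180;  ∫_0^3 -24*x dx = -108;
    ∫_0^3 9 dx = 27.
  Sum: 139968/7 − 11664 − 6804/5 + 1944 − 180 − 108 + 27 = 302877/35.
Adding: ||u||_{H^1}^2 = 110484/35 + 302877/35 = 413361/35.


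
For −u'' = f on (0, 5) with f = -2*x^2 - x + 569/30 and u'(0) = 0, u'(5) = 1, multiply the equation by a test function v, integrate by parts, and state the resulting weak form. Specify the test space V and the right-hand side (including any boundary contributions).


V = H^1(0, 5) (v unrestricted at boundary; u is determined up to an additive constant); weak form: ∫_0^5 u'v' dx = ∫_0^5 (-2*x^2 - x + 569/30) v dx + v(5) for all v ∈ V.

Multiply both sides by a test function v and integrate from 0 to 5:
  ∫_0^5 −u''(x) v(x) dx = ∫_0^5 f(x) v(x) dx.
Integrate the LHS by parts once:
  ∫_0^5 −u'' v dx = −[u'(x) v(x)]_0^5 + ∫_0^5 u'(x) v'(x) dx.
Thus ∫_0^5 u'(x) v'(x) dx = ∫_0^5 f(x) v(x) dx + [u'(x) v(x)]_0^5.
Choose V so that boundary terms are either known or forced to vanish.
u has inhomogeneous Neumann u'(0) = 0, u'(5) = 1. [u' v]_0^5 = (1)·v(5) − (0)·v(0) = v(5). Take V = H^1(0, 5); boundary term becomes part of RHS.
Weak formulation: find u (satisfying any essential BC) such that ∫_0^5 u'(x) v'(x) dx = ∫_0^5 f v dx + v(5) for all v ∈ V (Neumann data are natural BCs: they enter the RHS as boundary terms).
Substituting f(x) = -2*x^2 - x + 569/30, the right-hand side is ∫_0^5 (-2*x^2 - x + 569/30) v dx + v(5).
Compatibility check (pure Neumann): taking v ≡ 1 ∈ V gives 0 = ∫_0^5 f dx + (1) − (0), i.e. ∫_0^5 f dx must equal u'(0) − u'(5) = -1. Indeed ∫_0^5 (-2*x^2 - x + 569/30) dx = -1, so the data are compatible. The solution is then unique only up to an additive constant (fix it e.g. by requiring ∫_0^5 u dx = 0).


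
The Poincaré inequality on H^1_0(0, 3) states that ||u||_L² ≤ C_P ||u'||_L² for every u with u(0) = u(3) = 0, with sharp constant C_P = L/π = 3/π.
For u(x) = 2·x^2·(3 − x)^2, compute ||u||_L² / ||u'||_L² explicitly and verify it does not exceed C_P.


||u||_L² / ||u'||_L² = sqrt(3)/2 < C_P = 3/π.

u(x) = 2·x^2·(3 − x)^2, so u'(x) = 4*x*(x - 3)*(2*x - 3).
u(x) = 2·x^2·(3 − x)^2 vanishes at x = 0 and x = 3, so u ∈ H^1_0(0, 3). Differentiate via the product rule and integrate the resulting polynomials term by term.
  ∫_0^3 u² dx = ∫_0^3 (4*x^8 - 48*x^7 + 216*x^6 - 432*x^5 + 324*x^4) dx. Term by term:
    ∫_0^3 4*x^8 dx = 8748;  ∫_0^3 -48*x^7 dx = -39366;  ∫_0^3 216*x^6 dx = 472392/7;
    ∫_0^3 -432*x^5 dx = -52488;  ∫_0^3 324*x^4 dx = 78732/5.
  Sum: 8748 − 39366 + 472392/7 − 52488 + 78732/5 = 4374/35.
  ∫_0^3 (u')² dx = ∫_0^3 (64*x^6 - 576*x^5 + 1872*x^4 - 2592*x^3 + 1296*x^2) dx. Term by term:
    ∫_0^3 64*x^6 dx = 139968/7;  ∫_0^3 -576*x^5 dx = -69984;  ∫_0^3 1872*x^4 dx = 454896/5;
    ∫_0^3 -2592*x^3 dx = -52488;  ∫_0^3 1296*x^2 dx = 11664.
  Sum: 139968/7 − 69984 + 454896/5 − 52488 + 11664 = 5832/35.
∫_0^3 u² dx = 4374/35, so ||u||_L² = 27*sqrt(210)/35.
∫_0^3 (u')² dx = 5832/35, so ||u'||_L² = 54*sqrt(70)/35.
Ratio ||u||_L² / ||u'||_L² = sqrt(3)/2.
Sharp Poincaré constant on H^1_0(0, 3) is C_P = L/π = 3/π, achieved by sin(π/3·x).
A polynomial bump cannot attain the sharp Poincaré constant (only the first sine eigenfunction does), so the ratio is strictly less than C_P, consistent with ||u||_L² ≤ C_P ||u'||_L².


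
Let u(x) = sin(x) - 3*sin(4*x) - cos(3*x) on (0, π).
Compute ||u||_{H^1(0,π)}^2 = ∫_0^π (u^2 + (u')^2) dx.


||u||_{H^1(0,π)}^2 = 480/7 + 165*π/2

u'(x) = 3*sin(3*x) + cos(x) - 12*cos(4*x).
Expand u² and (u')² and integrate term by term on (0, π), using: for integers n ≥ 1, ∫_0^π sin²(nx) dx = ∫_0^π cos²(nx) dx = π/2; for n ≠ n', ∫_0^π sin(nx)sin(n'x) dx = ∫_0^π cos(nx)cos(n'x) dx = 0; and by product-to-sum, ∫_0^π sin(nx)cos(n'x) dx = ½∫_0^π [sin((n+n')x) + sin((n−n')x)] dx, which is 0 when n+n' is even and 2n/(n²−n'²) when n+n' is odd (it need not vanish on (0, π)).
  u² squared terms: (-1)²·∫cos(3x)² dx = 1·π/2 = π/2;  (-3)²·∫sin(4x)² dx = 9·π/2 = 9*π/2;  (1)²·∫sin(x)² dx = 1·π/2 = π/2.
  u² cross terms: 2·(-1)·(-3)·∫cos(3x)·sin(4x) dx = 6·(8/7) = 48/7;  2·(-1)·(1)·∫cos(3x)·sin(x) dx = -2·(0) = 0;  2·(-3)·(1)·∫sin(4x)·sin(x) dx = -6·(0) = 0.
  So ∫_0^π u² dx = π/2 + 9*π/2 + π/2 + 48/7 + 0 + 0 = 48/7 + 11*π/2.
  (u')² squared terms: (-12)²·∫cos(4x)² dx = 144·π/2 = 72*π;  (3)²·∫sin(3x)² dx = 9·π/2 = 9*π/2;  (1)²·∫cos(x)² dx = 1·π/2 = π/2.
  (u')² cross terms: 2·(-12)·(3)·∫cos(4x)·sin(3x) dx = -72·(-6/7) = 432/7;  2·(-12)·(1)·∫cos(4x)·cos(x) dx = -24·(0) = 0;  2·(3)·(1)·∫sin(3x)·cos(x) dx = 6·(0) = 0.
  So ∫_0^π (u')² dx = 72*π + 9*π/2 + π/2 + 432/7 + 0 + 0 = 432/7 + 77*π.
||u||_{H^1}^2 = (48/7 + 11*π/2) + (432/7 + 77*π) = 480/7 + 165*π/2.


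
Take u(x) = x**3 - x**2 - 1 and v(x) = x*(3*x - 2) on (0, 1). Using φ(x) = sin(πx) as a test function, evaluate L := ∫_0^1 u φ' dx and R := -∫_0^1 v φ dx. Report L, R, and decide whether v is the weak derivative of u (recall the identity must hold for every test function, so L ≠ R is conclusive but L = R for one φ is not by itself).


LHS = (12 - π^2)/π^3, RHS = (12 - π^2)/π^3. Yes, v = u' weakly.

u(x) = x**3 - x**2 - 1, classical derivative u'(x) = 3*x**2 - 2*x.
φ(x) = sin(πx), so φ'(x) = π*cos(π*x).
Note φ(0) = φ(1) = 0, so the boundary term u·φ vanishes.
LHS = ∫_0^1 u(x) φ'(x) dx = ∫_0^1 (π*x^3*cos(π*x) - π*x^2*cos(π*x) - π*cos(π*x)) dx. Term by term:
  ∫_0^1 -π*cos(π*x) dx = 0;  ∫_0^1 π*x^3*cos(π*x) dx = -3/π + 12/π^3;  ∫_0^1 -π*x^2*cos(π*x) dx = 2/π.
Sum: 0 + -3/π + 12/π^3 + 2/π = (12 - π^2)/π^3.
So LHS = (12 - π^2)/π^3.
∫_0^1 v(x) φ(x) dx = ∫_0^1 (3*x^2*sin(π*x) - 2*x*sin(π*x)) dx. Term by term:
  ∫_0^1 -2*x*sin(π*x) dx = -2/π;  ∫_0^1 3*x^2*sin(π*x) dx = -12/π^3 + 3/π.
Sum: -2/π + -12/π^3 + 3/π = (-12 + π^2)/π^3.
So RHS = -∫_0^1 v(x) φ(x) dx = (12 - π^2)/π^3.
LHS = RHS, so the identity holds for this test φ.
Moreover u is smooth here and v(x) = u'(x) = 3*x**2 - 2*x pointwise, so the identity holds for every test function. Hence v is the weak derivative of u.


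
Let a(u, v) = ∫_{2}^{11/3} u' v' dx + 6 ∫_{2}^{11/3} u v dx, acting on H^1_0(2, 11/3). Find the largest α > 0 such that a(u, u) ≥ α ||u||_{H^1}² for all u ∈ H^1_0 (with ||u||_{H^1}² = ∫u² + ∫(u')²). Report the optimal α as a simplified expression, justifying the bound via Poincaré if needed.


α = 1

Coercivity of a(·,·) on H^1_0(2, 11/3) means a(u, u) ≥ α ||u||_{H^1}² for every u ∈ H^1_0.
The interval has length L = 5/3, and Poincaré/coercivity depend only on L. Here a(u, u) = ∫(u')² + (6)·∫u².
Here c = 6 ≥ 1, so a(u,u) = ∫(u')² + c∫u² ≥ ∫(u')² + ∫u² = ||u||_{H^1}², i.e. α = 1 works. No larger α is possible: a(u,u) ≥ α||u||_{H^1}² means (1−α)∫(u')² ≥ (α−c)∫u², and for the modes u_n = sin(nπ(x−x₀)/L) (x₀ the left endpoint) one has ∫u_n²/∫(u_n')² = (L/(nπ))² → 0, so a(u_n,u_n)/||u_n||_{H^1}² → 1. Hence the optimal constant is α = 1.
Therefore α = 1.


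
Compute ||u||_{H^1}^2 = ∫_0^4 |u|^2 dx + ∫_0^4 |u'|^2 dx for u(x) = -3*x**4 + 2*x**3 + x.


||u||_{H^1}^2 = 8710420/21

The H^1 norm (squared) on an interval (0, L) is
  ||u||_{H^1}^2 = ∫_0^L u(x)^2 dx + ∫_0^L u'(x)^2 dx.
Compute u'(x) = -12*x**3 + 6*x**2 + 1.
Then u(x)^2 = 9*x**8 - 12*x**7 + 4*x**6 - 6*x**5 + 4*x**4 + x**2 and u'(x)^2 = 144*x**6 - 144*x**5 + 36*x**4 - 24*x**3 + 12*x**2 + 1.
Integrate each monomial from 0 to 4 using ∫_0^4 c·x^n dx = c·4^(n+1)/(n+1):
  ∫_0^4 u(x)^2 dx = ∫_0^4 (9*x^8 - 12*x^7 + 4*x^6 - 6*x^5 + 4*x^4 + x^2) dx. Term by term:
    ∫_0^4 9*x^8 dx = 262144;  ∫_0^4 -12*x^7 dx = -98304;  ∫_0^4 4*x^6 dx = 65536/7;
    ∫_0^4 -6*x^5 dx = -4096;  ∫_0^4 4*x^4 dx = 4096/5;  ∫_0^4 x^2 dx = 64/3.
  Sum: 262144 − 98304 + 65536/7 − 4096 + 4096/5 + 64/3 = 17844416/105.
  ∫_0^4 u'(x)^2 dx = ∫_0^4 (144*x^6 - 144*x^5 + 36*x^4 - 24*x^3 + 12*x^2 + 1) dx. Term by term:
    ∫_0^4 144*x^6 dx = 2359296/7;  ∫_0^4 -144*x^5 dx = -98304;  ∫_0^4 36*x^4 dx = 36864/5;
    ∫_0^4 -24*x^3 dx = -1536;  ∫_0^4 12*x^2 dx = 256;  ∫_0^4 1 dx = 4.
  Sum: 2359296/7 − 98304 + 36864/5 − 1536 + 256 + 4 = 8569228/35.
Adding: ||u||_{H^1}^2 = 17844416/105 + 8569228/35 = 8710420/21.


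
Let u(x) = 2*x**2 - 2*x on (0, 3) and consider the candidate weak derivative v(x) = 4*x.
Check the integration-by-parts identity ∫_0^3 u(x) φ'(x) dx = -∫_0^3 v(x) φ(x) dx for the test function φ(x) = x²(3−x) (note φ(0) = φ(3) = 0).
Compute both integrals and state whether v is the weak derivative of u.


LHS = -351/10, RHS = -243/5. No, v is not the weak derivative of u.

u(x) = 2*x**2 - 2*x, classical derivative u'(x) = 4*x - 2.
φ(x) = x²(3−x), so φ'(x) = 3*x*(2 - x).
Note φ(0) = φ(3) = 0, so the boundary term u·φ vanishes.
LHS = ∫_0^3 u(x) φ'(x) dx = ∫_0^3 (-6*x^4 + 18*x^3 - 12*x^2) dx. Term by term:
  ∫_0^3 -6*x^4 dx = -1458/5;  ∫_0^3 18*x^3 dx = 729/2;  ∫_0^3 -12*x^2 dx = -108.
Sum: -1458/5 + 729/2 − 108 = -351/10.
So LHS = -351/10.
∫_0^3 v(x) φ(x) dx = ∫_0^3 (-4*x^4 + 12*x^3) dx. Term by term:
  ∫_0^3 -4*x^4 dx = -972/5;  ∫_0^3 12*x^3 dx = 243.
Sum: -972/5 + 243 = 243/5.
So RHS = -∫_0^3 v(x) φ(x) dx = -243/5.
LHS − RHS = 27/2 ≠ 0, so the identity fails.
(For a valid weak derivative the identity must hold for EVERY test function, in particular this one. The failure shows v is NOT the weak derivative of u.)
Correct weak derivative would be u'(x) = 4*x - 2.


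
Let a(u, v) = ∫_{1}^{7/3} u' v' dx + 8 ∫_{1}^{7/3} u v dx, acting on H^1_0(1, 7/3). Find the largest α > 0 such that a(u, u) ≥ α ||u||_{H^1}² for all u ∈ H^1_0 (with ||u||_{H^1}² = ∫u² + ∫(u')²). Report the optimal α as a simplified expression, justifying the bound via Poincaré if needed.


α = 1

Coercivity of a(·,·) on H^1_0(1, 7/3) means a(u, u) ≥ α ||u||_{H^1}² for every u ∈ H^1_0.
The interval has length L = 4/3, and Poincaré/coercivity depend only on L. Here a(u, u) = ∫(u')² + (8)·∫u².
Here c = 8 ≥ 1, so a(u,u) = ∫(u')² + c∫u² ≥ ∫(u')² + ∫u² = ||u||_{H^1}², i.e. α = 1 works. No larger α is possible: a(u,u) ≥ α||u||_{H^1}² means (1−α)∫(u')² ≥ (α−c)∫u², and for the modes u_n = sin(nπ(x−x₀)/L) (x₀ the left endpoint) one has ∫u_n²/∫(u_n')² = (L/(nπ))² → 0, so a(u_n,u_n)/||u_n||_{H^1}² → 1. Hence the optimal constant is α = 1.
Therefore α = 1.


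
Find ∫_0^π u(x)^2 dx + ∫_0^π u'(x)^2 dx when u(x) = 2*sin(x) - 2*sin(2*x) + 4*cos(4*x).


||u||_{H^1(0,π)}^2 = -544/15 + 150*π

u'(x) = -16*sin(4*x) + 2*cos(x) - 4*cos(2*x).
Expand u² and (u')² and integrate term by term on (0, π), using: for integers n ≥ 1, ∫_0^π sin²(nx) dx = ∫_0^π cos²(nx) dx = π/2; for n ≠ n', ∫_0^π sin(nx)sin(n'x) dx = ∫_0^π cos(nx)cos(n'x) dx = 0; and by product-to-sum, ∫_0^π sin(nx)cos(n'x) dx = ½∫_0^π [sin((n+n')x) + sin((n−n')x)] dx, which is 0 when n+n' is even and 2n/(n²−n'²) when n+n' is odd (it need not vanish on (0, π)).
  u² squared terms: (-2)²·∫sin(2x)² dx = 4·π/2 = 2*π;  (2)²·∫sin(x)² dx = 4·π/2 = 2*π;  (4)²·∫cos(4x)² dx = 16·π/2 = 8*π.
  u² cross terms: 2·(-2)·(2)·∫sin(2x)·sin(x) dx = -8·(0) = 0;  2·(-2)·(4)·∫sin(2x)·cos(4x) dx = -16·(0) = 0;  2·(2)·(4)·∫sin(x)·cos(4x) dx = 16·(-2/15) = -32/15.
  So ∫_0^π u² dx = 2*π + 2*π + 8*π + 0 + 0 − 32/15 = -32/15 + 12*π.
  (u')² squared terms: (-16)²·∫sin(4x)² dx = 256·π/2 = 128*π;  (-4)²·∫cos(2x)² dx = 16·π/2 = 8*π;  (2)²·∫cos(x)² dx = 4·π/2 = 2*π.
  (u')² cross terms: 2·(-16)·(-4)·∫sin(4x)·cos(2x) dx = 128·(0) = 0;  2·(-16)·(2)·∫sin(4x)·cos(x) dx = -64·(8/15) = -512/15;  2·(-4)·(2)·∫cos(2x)·cos(x) dx = -16·(0) = 0.
  So ∫_0^π (u')² dx = 128*π + 8*π + 2*π + 0 − 512/15 + 0 = -512/15 + 138*π.
||u||_{H^1}^2 = (-32/15 + 12*π) + (-512/15 + 138*π) = -544/15 + 150*π.


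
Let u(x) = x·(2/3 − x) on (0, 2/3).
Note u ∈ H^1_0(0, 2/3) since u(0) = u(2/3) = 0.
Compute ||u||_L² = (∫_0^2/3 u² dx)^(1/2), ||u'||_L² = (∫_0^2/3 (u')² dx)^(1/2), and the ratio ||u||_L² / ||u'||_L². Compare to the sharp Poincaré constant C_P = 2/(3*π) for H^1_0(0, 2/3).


||u||_L² / ||u'||_L² = sqrt(10)/15 < C_P = 2/(3*π).

u(x) = x·(2/3 − x), so u'(x) = 2/3 - 2*x.
u(x) = x·(2/3 − x) vanishes at x = 0 and x = 2/3, so u ∈ H^1_0(0, 2/3). Differentiate via the product rule and integrate the resulting polynomials term by term.
  ∫_0^2/3 u² dx = ∫_0^2/3 (x^4 - 4*x^3/3 + 4*x^2/9) dx. Term by term:
    ∫_0^2/3 x^4 dx = 32/1215;  ∫_0^2/3 -4*x^3/3 dx = -16/243;  ∫_0^2/3 4*x^2/9 dx = 32/729.
  Sum: 32/1215 − 16/243 + 32/729 = 16/3645.
  ∫_0^2/3 (u')² dx = ∫_0^2/3 (4*x^2 - 8*x/3 + 4/9) dx. Term by term:
    ∫_0^2/3 4*x^2 dx = 32/81;  ∫_0^2/3 -8*x/3 dx = -16/27;  ∫_0^2/3 4/9 dx = 8/27.
  Sum: 32/81 − 16/27 + 8/27 = 8/81.
∫_0^2/3 u² dx = 16/3645, so ||u||_L² = 4*sqrt(5)/135.
∫_0^2/3 (u')² dx = 8/81, so ||u'||_L² = 2*sqrt(2)/9.
Ratio ||u||_L² / ||u'||_L² = sqrt(10)/15.
Sharp Poincaré constant on H^1_0(0, 2/3) is C_P = L/π = 2/(3*π), achieved by sin(3*π/2·x).
A polynomial bump cannot attain the sharp Poincaré constant (only the first sine eigenfunction does), so the ratio is strictly less than C_P, consistent with ||u||_L² ≤ C_P ||u'||_L².


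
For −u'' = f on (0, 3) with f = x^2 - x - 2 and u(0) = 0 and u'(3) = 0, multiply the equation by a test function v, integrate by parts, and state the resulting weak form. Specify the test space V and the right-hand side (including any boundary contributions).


V = {v ∈ H^1(0, 3) : v(0) = 0} (test functions vanish at x = 0 where u is specified); weak form: ∫_0^3 u'v' dx = ∫_0^3 (x^2 - x - 2) v dx for all v ∈ V.

Multiply both sides by a test function v and integrate from 0 to 3:
  ∫_0^3 −u''(x) v(x) dx = ∫_0^3 f(x) v(x) dx.
Integrate the LHS by parts once:
  ∫_0^3 −u'' v dx = −[u'(x) v(x)]_0^3 + ∫_0^3 u'(x) v'(x) dx.
Thus ∫_0^3 u'(x) v'(x) dx = ∫_0^3 f(x) v(x) dx + [u'(x) v(x)]_0^3.
Choose V so that boundary terms are either known or forced to vanish.
Mixed BC: u(0) = 0 (Dirichlet) and u'(3) = 0 (Neumann). Define V = {v ∈ H^1(0, 3) : v(0) = 0}. Then [u' v]_0^3 = u'(3)·v(3) − u'(0)·0 = 0.
Weak formulation: find u (satisfying any essential BC) such that ∫_0^3 u'(x) v'(x) dx = ∫_0^3 f v dx for all v ∈ V (Dirichlet at 0 absorbed into V; the Neumann datum at x = 3 is zero, so no boundary term remains).
Substituting f(x) = x^2 - x - 2, the right-hand side is ∫_0^3 (x^2 - x - 2) v dx.


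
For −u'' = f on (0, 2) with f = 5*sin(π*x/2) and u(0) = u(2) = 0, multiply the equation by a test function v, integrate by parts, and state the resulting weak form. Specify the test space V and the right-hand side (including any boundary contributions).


V = H^1_0(0, 2) (so v(0) = v(2) = 0); weak form: ∫_0^2 u'v' dx = ∫_0^2 (5*sin(π*x/2)) v dx for all v ∈ V.

Multiply both sides by a test function v and integrate from 0 to 2:
  ∫_0^2 −u''(x) v(x) dx = ∫_0^2 f(x) v(x) dx.
Integrate the LHS by parts once:
  ∫_0^2 −u'' v dx = −[u'(x) v(x)]_0^2 + ∫_0^2 u'(x) v'(x) dx.
Thus ∫_0^2 u'(x) v'(x) dx = ∫_0^2 f(x) v(x) dx + [u'(x) v(x)]_0^2.
Choose V so that boundary terms are either known or forced to vanish.
u is Dirichlet: u(0) = u(2) = 0. Let V = H^1_0(0, 2); then v(0) = v(2) = 0, and [u' v]_0^2 = 0.
Weak formulation: find u (satisfying any essential BC) such that ∫_0^2 u'(x) v'(x) dx = ∫_0^2 f v dx for all v ∈ V.
Substituting f(x) = 5*sin(π*x/2), the right-hand side is ∫_0^2 (5*sin(π*x/2)) v dx.


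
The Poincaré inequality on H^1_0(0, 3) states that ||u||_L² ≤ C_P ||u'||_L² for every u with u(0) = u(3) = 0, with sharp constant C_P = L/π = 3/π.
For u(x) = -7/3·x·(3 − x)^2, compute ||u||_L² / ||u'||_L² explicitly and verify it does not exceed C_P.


||u||_L² / ||u'||_L² = 3*sqrt(14)/14 < C_P = 3/π.

u(x) = -7/3·x·(3 − x)^2, so u'(x) = 7*(1 - x)*(x - 3).
u(x) = -7/3·x·(3 − x)^2 vanishes at x = 0 and x = 3, so u ∈ H^1_0(0, 3). Differentiate via the product rule and integrate the resulting polynomials term by term.
  ∫_0^3 u² dx = ∫_0^3 (49*x^6/9 - 196*x^5/3 + 294*x^4 - 588*x^3 + 441*x^2) dx. Term by term:
    ∫_0^3 49*x^6/9 dx = 1701;  ∫_0^3 -196*x^5/3 dx = -7938;  ∫_0^3 294*x^4 dx = 71442/5;
    ∫_0^3 -588*x^3 dx = -11907;  ∫_0^3 441*x^2 dx = 3969.
  Sum: 1701 − 7938 + 71442/5 − 11907 + 3969 = 567/5.
  ∫_0^3 (u')² dx = ∫_0^3 (49*x^4 - 392*x^3 + 1078*x^2 - 1176*x + 441) dx. Term by term:
    ∫_0^3 49*x^4 dx = 11907/5;  ∫_0^3 -392*x^3 dx = -7938;  ∫_0^3 1078*x^2 dx = 9702;
    ∫_0^3 -1176*x dx = -5292;  ∫_0^3 441 dx = 1323.
  Sum: 11907/5 − 7938 + 9702 − 5292 + 1323 = 882/5.
∫_0^3 u² dx = 567/5, so ||u||_L² = 9*sqrt(35)/5.
∫_0^3 (u')² dx = 882/5, so ||u'||_L² = 21*sqrt(10)/5.
Ratio ||u||_L² / ||u'||_L² = 3*sqrt(14)/14.
Sharp Poincaré constant on H^1_0(0, 3) is C_P = L/π = 3/π, achieved by sin(π/3·x).
A polynomial bump cannot attain the sharp Poincaré constant (only the first sine eigenfunction does), so the ratio is strictly less than C_P, consistent with ||u||_L² ≤ C_P ||u'||_L².


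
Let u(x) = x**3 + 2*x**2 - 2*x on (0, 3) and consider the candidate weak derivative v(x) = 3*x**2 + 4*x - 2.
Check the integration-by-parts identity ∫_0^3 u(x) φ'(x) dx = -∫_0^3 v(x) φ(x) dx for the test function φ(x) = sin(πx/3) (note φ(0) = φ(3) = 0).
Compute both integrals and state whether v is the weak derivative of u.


LHS = -105/π + 324/π^3, RHS = -105/π + 324/π^3. Yes, v = u' weakly.

u(x) = x**3 + 2*x**2 - 2*x, classical derivative u'(x) = 3*x**2 + 4*x - 2.
φ(x) = sin(πx/3), so φ'(x) = π*cos(π*x/3)/3.
Note φ(0) = φ(3) = 0, so the boundary term u·φ vanishes.
LHS = ∫_0^3 u(x) φ'(x) dx = ∫_0^3 (π*x^3*cos(π*x/3)/3 + 2*π*x^2*cos(π*x/3)/3 - 2*π*x*cos(π*x/3)/3) dx. Term by term:
  ∫_0^3 -2*π*x*cos(π*x/3)/3 dx = 12/π;  ∫_0^3 π*x^3*cos(π*x/3)/3 dx = -81/π + 324/π^3;  ∫_0^3 2*π*x^2*cos(π*x/3)/3 dx = -36/π.
Sum: 12/π + -81/π + 324/π^3 − 36/π = -105/π + 324/π^3.
So LHS = -105/π + 324/π^3.
∫_0^3 v(x) φ(x) dx = ∫_0^3 (3*x^2*sin(π*x/3) + 4*x*sin(π*x/3) - 2*sin(π*x/3)) dx. Term by term:
  ∫_0^3 -2*sin(π*x/3) dx = -12/π;  ∫_0^3 3*x^2*sin(π*x/3) dx = -324/π^3 + 81/π;  ∫_0^3 4*x*sin(π*x/3) dx = 36/π.
Sum: -12/π + -324/π^3 + 81/π + 36/π = -324/π^3 + 105/π.
So RHS = -∫_0^3 v(x) φ(x) dx = -105/π + 324/π^3.
LHS = RHS, so the identity holds for this test φ.
Moreover u is smooth here and v(x) = u'(x) = 3*x**2 + 4*x - 2 pointwise, so the identity holds for every test function. Hence v is the weak derivative of u.


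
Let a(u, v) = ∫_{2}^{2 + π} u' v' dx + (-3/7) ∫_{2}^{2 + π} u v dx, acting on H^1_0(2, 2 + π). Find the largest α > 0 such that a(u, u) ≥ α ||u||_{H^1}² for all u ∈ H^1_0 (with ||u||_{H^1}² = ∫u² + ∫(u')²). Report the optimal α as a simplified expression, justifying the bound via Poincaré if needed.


α = 2/7

Coercivity of a(·,·) on H^1_0(2, 2 + π) means a(u, u) ≥ α ||u||_{H^1}² for every u ∈ H^1_0.
The interval has length L = π, and Poincaré/coercivity depend only on L. Here a(u, u) = ∫(u')² + (-3/7)·∫u².
Here c = -3/7 < 0 with |c| < (π/L)² = 1, so coercivity still holds. The condition a(u,u) ≥ α||u||_{H^1}² reads (1−α)∫(u')² ≥ (α−c)∫u². Any admissible α is ≤ 1 (rapidly oscillating u have ∫u²/∫(u')² → 0), and α = 1 would force 0 ≥ (1−c)∫u², impossible since c < 1; so 1−α > 0. By the sharp Poincaré inequality on H^1_0 of an interval of length L, ∫(u')² ≥ (π/L)²∫u² with equality for the first sine mode sin(π(x−x₀)/L) (x₀ the left endpoint), so the inequality holds for all u iff (1−α)(π/L)² ≥ α − c, i.e. α ≤ ((π/L)² + c)/((π/L)² + 1) = (1 + c(L/π)²)/(1 + (L/π)²). (Direct route, valid since c ≤ 0: Poincaré gives c∫u² ≥ c(L/π)²∫(u')², so a(u,u) ≥ (1 + c(L/π)²)∫(u')², while ||u||_{H^1}² ≤ (1 + (L/π)²)∫(u')²; dividing yields the same α.) With (π/L)² = 1 and c = -3/7, the largest admissible constant is α = ((π/L)² + c)/((π/L)² + 1).
Simplifying, α = 2/7.


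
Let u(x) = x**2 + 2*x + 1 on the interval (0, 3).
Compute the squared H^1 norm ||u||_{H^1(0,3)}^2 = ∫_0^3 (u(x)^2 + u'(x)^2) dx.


||u||_{H^1}^2 = 1443/5

The H^1 norm (squared) on an interval (0, L) is
  ||u||_{H^1}^2 = ∫_0^L u(x)^2 dx + ∫_0^L u'(x)^2 dx.
Compute u'(x) = 2*x + 2.
Then u(x)^2 = x**4 + 4*x**3 + 6*x**2 + 4*x + 1 and u'(x)^2 = 4*x**2 + 8*x + 4.
Integrate each monomial from 0 to 3 using ∫_0^3 c·x^n dx = c·3^(n+1)/(n+1):
  ∫_0^3 u(x)^2 dx = ∫_0^3 (x^4 + 4*x^3 + 6*x^2 + 4*x + 1) dx. Term by term:
    ∫_0^3 x^4 dx = 243/5;  ∫_0^3 4*x^3 dx = 81;  ∫_0^3 6*x^2 dx = 54;
    ∫_0^3 4*x dx = 18;  ∫_0^3 1 dx = 3.
  Sum: 243/5 + 81 + 54 + 18 + 3 = 1023/5.
  ∫_0^3 u'(x)^2 dx = ∫_0^3 (4*x^2 + 8*x + 4) dx. Term by term:
    ∫_0^3 4*x^2 dx = 36;  ∫_0^3 8*x dx = 36;  ∫_0^3 4 dx = 12.
  Sum: 36 + 36 + 12 = 84.
Adding: ||u||_{H^1}^2 = 1023/5 + 84 = 1443/5.


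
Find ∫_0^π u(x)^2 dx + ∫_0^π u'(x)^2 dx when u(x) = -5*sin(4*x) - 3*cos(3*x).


||u||_{H^1(0,π)}^2 = 2400/7 + 515*π/2

u'(x) = 9*sin(3*x) - 20*cos(4*x).
Expand u² and (u')² and integrate term by term on (0, π), using: for integers n ≥ 1, ∫_0^π sin²(nx) dx = ∫_0^π cos²(nx) dx = π/2; for n ≠ n', ∫_0^π sin(nx)sin(n'x) dx = ∫_0^π cos(nx)cos(n'x) dx = 0; and by product-to-sum, ∫_0^π sin(nx)cos(n'x) dx = ½∫_0^π [sin((n+n')x) + sin((n−n')x)] dx, which is 0 when n+n' is even and 2n/(n²−n'²) when n+n' is odd (it need not vanish on (0, π)).
  u² squared terms: (-5)²·∫sin(4x)² dx = 25·π/2 = 25*π/2;  (-3)²·∫cos(3x)² dx = 9·π/2 = 9*π/2.
  u² cross terms: 2·(-5)·(-3)·∫sin(4x)·cos(3x) dx = 30·(8/7) = 240/7.
  So ∫_0^π u² dx = 25*π/2 + 9*π/2 + 240/7 = 240/7 + 17*π.
  (u')² squared terms: (-20)²·∫cos(4x)² dx = 400·π/2 = 200*π;  (9)²·∫sin(3x)² dx = 81·π/2 = 81*π/2.
  (u')² cross terms: 2·(-20)·(9)·∫cos(4x)·sin(3x) dx = -360·(-6/7) = 2160/7.
  So ∫_0^π (u')² dx = 200*π + 81*π/2 + 2160/7 = 2160/7 + 481*π/2.
||u||_{H^1}^2 = (240/7 + 17*π) + (2160/7 + 481*π/2) = 2400/7 + 515*π/2.


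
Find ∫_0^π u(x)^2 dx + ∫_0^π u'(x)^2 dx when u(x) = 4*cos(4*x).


||u||_{H^1(0,π)}^2 = 136*π

u'(x) = -16*sin(4*x).
Expand u² and (u')² and integrate term by term on (0, π), using: for integers n ≥ 1, ∫_0^π sin²(nx) dx = ∫_0^π cos²(nx) dx = π/2; for n ≠ n', ∫_0^π sin(nx)sin(n'x) dx = ∫_0^π cos(nx)cos(n'x) dx = 0; and by product-to-sum, ∫_0^π sin(nx)cos(n'x) dx = ½∫_0^π [sin((n+n')x) + sin((n−n')x)] dx, which is 0 when n+n' is even and 2n/(n²−n'²) when n+n' is odd (it need not vanish on (0, π)).
  u² squared terms: (4)²·∫cos(4x)² dx = 16·π/2 = 8*π.
  So ∫_0^π u² dx = 8*π.
  (u')² squared terms: (-16)²·∫sin(4x)² dx = 256·π/2 = 128*π.
  So ∫_0^π (u')² dx = 128*π.
||u||_{H^1}^2 = (8*π) + (128*π) = 136*π.


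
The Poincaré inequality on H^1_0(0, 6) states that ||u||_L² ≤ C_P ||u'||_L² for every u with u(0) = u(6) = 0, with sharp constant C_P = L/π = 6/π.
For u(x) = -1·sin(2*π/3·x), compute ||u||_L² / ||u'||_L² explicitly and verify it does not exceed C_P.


||u||_L² / ||u'||_L² = 3/(2*π) < C_P = 6/π.

u(x) = -1·sin(2*π/3·x), so u'(x) = -2*π*cos(2*π*x/3)/3.
Writing u(x) = A·sin(kπx/L) with A = -1 and k = 4, use ∫_0^L sin²(kπx/L) dx = L/2 and ∫_0^L cos²(kπx/L) dx = L/2.
u² = 1·sin²(2*π/3·x) and (u')² = 4*π^2/9·cos²(2*π/3·x), and each of sin², cos² integrates to L/2 = 3 over (0, 6).
∫_0^6 u² dx = 3, so ||u||_L² = sqrt(3).
∫_0^6 (u')² dx = 4*π^2/3, so ||u'||_L² = 2*sqrt(3)*π/3.
Ratio ||u||_L² / ||u'||_L² = 3/(2*π).
Sharp Poincaré constant on H^1_0(0, 6) is C_P = L/π = 6/π, achieved by sin(π/6·x).
This is the k = 4 harmonic; the ratio L/(kπ) is strictly less than C_P = L/π, consistent with the sharp inequality ||u||_L² ≤ C_P ||u'||_L².


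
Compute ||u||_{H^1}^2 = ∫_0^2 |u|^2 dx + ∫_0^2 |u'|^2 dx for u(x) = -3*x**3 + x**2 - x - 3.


||u||_{H^1}^2 = 68576/105

The H^1 norm (squared) on an interval (0, L) is
  ||u||_{H^1}^2 = ∫_0^L u(x)^2 dx + ∫_0^L u'(x)^2 dx.
Compute u'(x) = -9*x**2 + 2*x - 1.
Then u(x)^2 = 9*x**6 - 6*x**5 + 7*x**4 + 16*x**3 - 5*x**2 + 6*x + 9 and u'(x)^2 = 81*x**4 - 36*x**3 + 22*x**2 - 4*x + 1.
Integrate each monomial from 0 to 2 using ∫_0^2 c·x^n dx = c·2^(n+1)/(n+1):
  ∫_0^2 u(x)^2 dx = ∫_0^2 (9*x^6 - 6*x^5 + 7*x^4 + 16*x^3 - 5*x^2 + 6*x + 9) dx. Term by term:
    ∫_0^2 9*x^6 dx = 1152/7;  ∫_0^2 -6*x^5 dx = -64;  ∫_0^2 7*x^4 dx = 224/5;
    ∫_0^2 16*x^3 dx = 64;  ∫_0^2 -5*x^2 dx = -40/3;  ∫_0^2 6*x dx = 12;
    ∫_0^2 9 dx = 18.
  Sum: 1152/7 − 64 + 224/5 + 64 − 40/3 + 12 + 18 = 23734/105.
  ∫_0^2 u'(x)^2 dx = ∫_0^2 (81*x^4 - 36*x^3 + 22*x^2 - 4*x + 1) dx. Term by term:
    ∫_0^2 81*x^4 dx = 2592/5;  ∫_0^2 -36*x^3 dx = -144;  ∫_0^2 22*x^2 dx = 176/3;
    ∫_0^2 -4*x dx = -8;  ∫_0^2 1 dx = 2.
  Sum: 2592/5 − 144 + 176/3 − 8 + 2 = 6406/15.
Adding: ||u||_{H^1}^2 = 23734/105 + 6406/15 = 68576/105.


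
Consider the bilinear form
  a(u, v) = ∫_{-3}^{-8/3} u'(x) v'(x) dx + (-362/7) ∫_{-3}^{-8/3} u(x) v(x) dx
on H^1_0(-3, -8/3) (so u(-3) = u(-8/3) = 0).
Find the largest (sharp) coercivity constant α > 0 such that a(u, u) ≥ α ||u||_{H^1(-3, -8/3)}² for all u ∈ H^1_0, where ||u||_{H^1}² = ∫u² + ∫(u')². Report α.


α = (-362 + 63*π^2)/(7*(1 + 9*π^2))

Coercivity of a(·,·) on H^1_0(-3, -8/3) means a(u, u) ≥ α ||u||_{H^1}² for every u ∈ H^1_0.
The interval has length L = 1/3, and Poincaré/coercivity depend only on L. Here a(u, u) = ∫(u')² + (-362/7)·∫u².
Here c = -362/7 < 0 with |c| < (π/L)² = 9*π^2, so coercivity still holds. The condition a(u,u) ≥ α||u||_{H^1}² reads (1−α)∫(u')² ≥ (α−c)∫u². Any admissible α is ≤ 1 (rapidly oscillating u have ∫u²/∫(u')² → 0), and α = 1 would force 0 ≥ (1−c)∫u², impossible since c < 1; so 1−α > 0. By the sharp Poincaré inequality on H^1_0 of an interval of length L, ∫(u')² ≥ (π/L)²∫u² with equality for the first sine mode sin(π(x−x₀)/L) (x₀ the left endpoint), so the inequality holds for all u iff (1−α)(π/L)² ≥ α − c, i.e. α ≤ ((π/L)² + c)/((π/L)² + 1) = (1 + c(L/π)²)/(1 + (L/π)²). (Direct route, valid since c ≤ 0: Poincaré gives c∫u² ≥ c(L/π)²∫(u')², so a(u,u) ≥ (1 + c(L/π)²)∫(u')², while ||u||_{H^1}² ≤ (1 + (L/π)²)∫(u')²; dividing yields the same α.) With (π/L)² = 9*π^2 and c = -362/7, the largest admissible constant is α = ((π/L)² + c)/((π/L)² + 1).
Simplifying, α = (-362 + 63*π^2)/(7*(1 + 9*π^2)).


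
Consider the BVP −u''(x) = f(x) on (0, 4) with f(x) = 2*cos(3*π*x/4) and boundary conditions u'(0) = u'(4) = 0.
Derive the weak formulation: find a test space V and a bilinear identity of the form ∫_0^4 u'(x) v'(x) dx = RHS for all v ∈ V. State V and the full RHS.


V = H^1(0, 4) (no boundary constraint on v; u is determined up to an additive constant); weak form: ∫_0^4 u'v' dx = ∫_0^4 (2*cos(3*π*x/4)) v dx for all v ∈ V.

Multiply both sides by a test function v and integrate from 0 to 4:
  ∫_0^4 −u''(x) v(x) dx = ∫_0^4 f(x) v(x) dx.
Integrate the LHS by parts once:
  ∫_0^4 −u'' v dx = −[u'(x) v(x)]_0^4 + ∫_0^4 u'(x) v'(x) dx.
Thus ∫_0^4 u'(x) v'(x) dx = ∫_0^4 f(x) v(x) dx + [u'(x) v(x)]_0^4.
Choose V so that boundary terms are either known or forced to vanish.
u has homogeneous Neumann: u'(0) = u'(4) = 0. So [u' v]_0^4 = 0·v(4) − 0·v(0) = 0 for any v; take V = H^1(0, 4).
Weak formulation: find u (satisfying any essential BC) such that ∫_0^4 u'(x) v'(x) dx = ∫_0^4 f v dx for all v ∈ V (homogeneous Neumann, so boundary terms vanish).
Substituting f(x) = 2*cos(3*π*x/4), the right-hand side is ∫_0^4 (2*cos(3*π*x/4)) v dx.
Compatibility check (pure Neumann): taking v ≡ 1 ∈ V gives 0 = ∫_0^4 f dx + (0) − (0), i.e. ∫_0^4 f dx must equal u'(0) − u'(4) = 0. Indeed ∫_0^4 (2*cos(3*π*x/4)) dx = 0, so the data are compatible. The solution is then unique only up to an additive constant (fix it e.g. by requiring ∫_0^4 u dx = 0).


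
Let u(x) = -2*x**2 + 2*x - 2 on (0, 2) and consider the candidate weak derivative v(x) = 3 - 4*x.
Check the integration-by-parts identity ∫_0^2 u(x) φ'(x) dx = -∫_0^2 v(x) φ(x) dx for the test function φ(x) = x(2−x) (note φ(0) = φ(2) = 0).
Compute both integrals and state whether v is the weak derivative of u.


LHS = 8/3, RHS = 4/3. No, v is not the weak derivative of u.

u(x) = -2*x**2 + 2*x - 2, classical derivative u'(x) = 2 - 4*x.
φ(x) = x(2−x), so φ'(x) = 2 - 2*x.
Note φ(0) = φ(2) = 0, so the boundary term u·φ vanishes.
LHS = ∫_0^2 u(x) φ'(x) dx = ∫_0^2 (4*x^3 - 8*x^2 + 8*x - 4) dx. Term by term:
  ∫_0^2 4*x^3 dx = 16;  ∫_0^2 -8*x^2 dx = -64/3;  ∫_0^2 8*x dx = 16;
  ∫_0^2 -4 dx = -8.
Sum: 16 − 64/3 + 16 − 8 = 8/3.
So LHS = 8/3.
∫_0^2 v(x) φ(x) dx = ∫_0^2 (4*x^3 - 11*x^2 + 6*x) dx. Term by term:
  ∫_0^2 4*x^3 dx = 16;  ∫_0^2 -11*x^2 dx = -88/3;  ∫_0^2 6*x dx = 12.
Sum: 16 − 88/3 + 12 = -4/3.
So RHS = -∫_0^2 v(x) φ(x) dx = 4/3.
LHS − RHS = 4/3 ≠ 0, so the identity fails.
(For a valid weak derivative the identity must hold for EVERY test function, in particular this one. The failure shows v is NOT the weak derivative of u.)
Correct weak derivative would be u'(x) = 2 - 4*x.


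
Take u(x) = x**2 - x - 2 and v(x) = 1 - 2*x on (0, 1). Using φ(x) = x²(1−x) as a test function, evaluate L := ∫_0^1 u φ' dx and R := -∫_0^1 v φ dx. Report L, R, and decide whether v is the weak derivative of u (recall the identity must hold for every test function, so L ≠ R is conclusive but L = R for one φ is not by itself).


LHS = -1/60, RHS = 1/60. No, v is not the weak derivative of u.

u(x) = x**2 - x - 2, classical derivative u'(x) = 2*x - 1.
φ(x) = x²(1−x), so φ'(x) = x*(2 - 3*x).
Note φ(0) = φ(1) = 0, so the boundary term u·φ vanishes.
LHS = ∫_0^1 u(x) φ'(x) dx = ∫_0^1 (-3*x^4 + 5*x^3 + 4*x^2 - 4*x) dx. Term by term:
  ∫_0^1 -3*x^4 dx = -3/5;  ∫_0^1 5*x^3 dx = 5/4;  ∫_0^1 4*x^2 dx = 4/3;
  ∫_0^1 -4*x dx = -2.
Sum: -3/5 + 5/4 + 4/3 − 2 = -1/60.
So LHS = -1/60.
∫_0^1 v(x) φ(x) dx = ∫_0^1 (2*x^4 - 3*x^3 + x^2) dx. Term by term:
  ∫_0^1 2*x^4 dx = 2/5;  ∫_0^1 -3*x^3 dx = -3/4;  ∫_0^1 x^2 dx = 1/3.
Sum: 2/5 − 3/4 + 1/3 = -1/60.
So RHS = -∫_0^1 v(x) φ(x) dx = 1/60.
LHS − RHS = -1/30 ≠ 0, so the identity fails.
(For a valid weak derivative the identity must hold for EVERY test function, in particular this one. The failure shows v is NOT the weak derivative of u.)
Correct weak derivative would be u'(x) = 2*x - 1.
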